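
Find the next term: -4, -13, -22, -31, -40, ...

Differences: -13 - -4 = -9
This is an arithmetic sequence with common difference d = -9.
Next term = -40 + -9 = -49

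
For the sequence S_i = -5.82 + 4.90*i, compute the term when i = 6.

S_6 = -5.82 + 4.9*6 = -5.82 + 29.4 = 23.58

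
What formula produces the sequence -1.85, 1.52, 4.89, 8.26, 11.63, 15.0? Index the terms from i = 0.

Check differences: 1.52 - -1.85 = 3.37
4.89 - 1.52 = 3.37
Common difference d = 3.37.
First term a = -1.85.
Formula: S_i = -1.85 + 3.37*i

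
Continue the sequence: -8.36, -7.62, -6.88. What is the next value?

Differences: -7.62 - -8.36 = 0.74
This is an arithmetic sequence with common difference d = 0.74.
Next term = -6.88 + 0.74 = -6.14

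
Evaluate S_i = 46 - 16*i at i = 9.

S_9 = 46 + -16*9 = 46 + -144 = -98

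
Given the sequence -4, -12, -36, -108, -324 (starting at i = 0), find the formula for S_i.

Check ratios: -12 / -4 = 3.0
Common ratio r = 3.
First term a = -4.
Formula: S_i = -4 * 3^i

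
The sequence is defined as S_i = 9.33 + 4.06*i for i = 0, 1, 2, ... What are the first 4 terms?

This is an arithmetic sequence.
i=0: S_0 = 9.33 + 4.06*0 = 9.33
i=1: S_1 = 9.33 + 4.06*1 = 13.39
i=2: S_2 = 9.33 + 4.06*2 = 17.45
i=3: S_3 = 9.33 + 4.06*3 = 21.51
The first 4 terms are: [9.33, 13.39, 17.45, 21.51]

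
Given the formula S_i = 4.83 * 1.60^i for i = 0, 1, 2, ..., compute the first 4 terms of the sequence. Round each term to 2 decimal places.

This is a geometric sequence.
i=0: S_0 = 4.83 * 1.6^0 = 4.83
i=1: S_1 = 4.83 * 1.6^1 ≈ 7.73
i=2: S_2 = 4.83 * 1.6^2 ≈ 12.36
i=3: S_3 = 4.83 * 1.6^3 ≈ 19.78
The first 4 terms are: [4.83, 7.73, 12.36, 19.78]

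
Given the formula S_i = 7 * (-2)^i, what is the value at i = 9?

S_9 = 7 * (-2)^9 = 7 * -512 = -3584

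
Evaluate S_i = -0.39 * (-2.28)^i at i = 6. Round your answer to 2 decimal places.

S_6 = -0.39 * (-2.28)^6 ≈ -0.39 * 140.4782 ≈ -54.79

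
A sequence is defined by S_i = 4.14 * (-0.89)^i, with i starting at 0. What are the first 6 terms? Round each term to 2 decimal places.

This is a geometric sequence.
i=0: S_0 = 4.14 * (-0.89)^0 = 4.14
i=1: S_1 = 4.14 * (-0.89)^1 ≈ -3.68
i=2: S_2 = 4.14 * (-0.89)^2 ≈ 3.28
i=3: S_3 = 4.14 * (-0.89)^3 ≈ -2.92
i=4: S_4 = 4.14 * (-0.89)^4 ≈ 2.6
i=5: S_5 = 4.14 * (-0.89)^5 ≈ -2.31
The first 6 terms are: [4.14, -3.68, 3.28, -2.92, 2.6, -2.31]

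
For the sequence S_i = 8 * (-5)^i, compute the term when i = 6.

S_6 = 8 * (-5)^6 = 8 * 15625 = 125000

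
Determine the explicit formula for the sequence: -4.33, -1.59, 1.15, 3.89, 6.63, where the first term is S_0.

Check differences: -1.59 - -4.33 = 2.74
1.15 - -1.59 = 2.74
Common difference d = 2.74.
First term a = -4.33.
Formula: S_i = -4.33 + 2.74*i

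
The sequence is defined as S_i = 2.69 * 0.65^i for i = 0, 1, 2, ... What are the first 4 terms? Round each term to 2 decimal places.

This is a geometric sequence.
i=0: S_0 = 2.69 * 0.65^0 = 2.69
i=1: S_1 = 2.69 * 0.65^1 ≈ 1.75
i=2: S_2 = 2.69 * 0.65^2 ≈ 1.14
i=3: S_3 = 2.69 * 0.65^3 ≈ 0.74
The first 4 terms are: [2.69, 1.75, 1.14, 0.74]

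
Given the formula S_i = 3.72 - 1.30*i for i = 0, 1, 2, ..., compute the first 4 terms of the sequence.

This is an arithmetic sequence.
i=0: S_0 = 3.72 + -1.3*0 = 3.72
i=1: S_1 = 3.72 + -1.3*1 = 2.42
i=2: S_2 = 3.72 + -1.3*2 = 1.12
i=3: S_3 = 3.72 + -1.3*3 = -0.18
The first 4 terms are: [3.72, 2.42, 1.12, -0.18]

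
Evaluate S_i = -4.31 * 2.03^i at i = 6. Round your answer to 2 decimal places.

S_6 = -4.31 * 2.03^6 ≈ -4.31 * 69.9804 ≈ -301.62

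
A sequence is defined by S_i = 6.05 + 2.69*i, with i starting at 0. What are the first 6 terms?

This is an arithmetic sequence.
i=0: S_0 = 6.05 + 2.69*0 = 6.05
i=1: S_1 = 6.05 + 2.69*1 = 8.74
i=2: S_2 = 6.05 + 2.69*2 = 11.43
i=3: S_3 = 6.05 + 2.69*3 = 14.12
i=4: S_4 = 6.05 + 2.69*4 = 16.81
i=5: S_5 = 6.05 + 2.69*5 = 19.5
The first 6 terms are: [6.05, 8.74, 11.43, 14.12, 16.81, 19.5]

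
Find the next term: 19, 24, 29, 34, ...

Differences: 24 - 19 = 5
This is an arithmetic sequence with common difference d = 5.
Next term = 34 + 5 = 39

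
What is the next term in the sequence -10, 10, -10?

Ratios: 10 / -10 = -1.0
This is a geometric sequence with common ratio r = -1.
Next term = -10 * -1 = 10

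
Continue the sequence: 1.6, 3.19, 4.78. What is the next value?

Differences: 3.19 - 1.6 = 1.59
This is an arithmetic sequence with common difference d = 1.59.
Next term = 4.78 + 1.59 = 6.37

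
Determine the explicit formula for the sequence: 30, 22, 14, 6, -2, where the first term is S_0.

Check differences: 22 - 30 = -8
14 - 22 = -8
Common difference d = -8.
First term a = 30.
Formula: S_i = 30 - 8*i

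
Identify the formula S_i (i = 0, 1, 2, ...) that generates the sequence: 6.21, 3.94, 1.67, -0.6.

Check differences: 3.94 - 6.21 = -2.27
1.67 - 3.94 = -2.27
Common difference d = -2.27.
First term a = 6.21.
Formula: S_i = 6.21 - 2.27*i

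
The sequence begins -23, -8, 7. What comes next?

Differences: -8 - -23 = 15
This is an arithmetic sequence with common difference d = 15.
Next term = 7 + 15 = 22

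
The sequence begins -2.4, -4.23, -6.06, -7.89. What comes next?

Differences: -4.23 - -2.4 = -1.83
This is an arithmetic sequence with common difference d = -1.83.
Next term = -7.89 + -1.83 = -9.72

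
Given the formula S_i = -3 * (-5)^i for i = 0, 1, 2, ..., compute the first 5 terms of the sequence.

This is a geometric sequence.
i=0: S_0 = -3 * (-5)^0 = -3
i=1: S_1 = -3 * (-5)^1 = 15
i=2: S_2 = -3 * (-5)^2 = -75
i=3: S_3 = -3 * (-5)^3 = 375
i=4: S_4 = -3 * (-5)^4 = -1875
The first 5 terms are: [-3, 15, -75, 375, -1875]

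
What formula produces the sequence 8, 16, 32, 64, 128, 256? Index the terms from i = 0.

Check ratios: 16 / 8 = 2.0
Common ratio r = 2.
First term a = 8.
Formula: S_i = 8 * 2^i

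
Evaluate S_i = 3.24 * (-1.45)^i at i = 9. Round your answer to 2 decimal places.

S_9 = 3.24 * (-1.45)^9 ≈ 3.24 * -28.3343 ≈ -91.8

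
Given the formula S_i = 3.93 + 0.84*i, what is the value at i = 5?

S_5 = 3.93 + 0.84*5 = 3.93 + 4.2 = 8.13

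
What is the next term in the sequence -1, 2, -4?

Ratios: 2 / -1 = -2.0
This is a geometric sequence with common ratio r = -2.
Next term = -4 * -2 = 8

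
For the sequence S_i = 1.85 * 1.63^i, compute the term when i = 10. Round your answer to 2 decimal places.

S_10 = 1.85 * 1.63^10 ≈ 1.85 * 132.3964 ≈ 244.93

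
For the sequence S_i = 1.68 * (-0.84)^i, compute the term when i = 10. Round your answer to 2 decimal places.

S_10 = 1.68 * (-0.84)^10 ≈ 1.68 * 0.1749 ≈ 0.29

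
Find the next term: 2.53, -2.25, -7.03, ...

Differences: -2.25 - 2.53 = -4.78
This is an arithmetic sequence with common difference d = -4.78.
Next term = -7.03 + -4.78 = -11.81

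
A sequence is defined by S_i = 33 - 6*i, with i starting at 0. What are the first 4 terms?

This is an arithmetic sequence.
i=0: S_0 = 33 + -6*0 = 33
i=1: S_1 = 33 + -6*1 = 27
i=2: S_2 = 33 + -6*2 = 21
i=3: S_3 = 33 + -6*3 = 15
The first 4 terms are: [33, 27, 21, 15]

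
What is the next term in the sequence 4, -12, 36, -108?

Ratios: -12 / 4 = -3.0
This is a geometric sequence with common ratio r = -3.
Next term = -108 * -3 = 324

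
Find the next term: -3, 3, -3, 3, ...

Ratios: 3 / -3 = -1.0
This is a geometric sequence with common ratio r = -1.
Next term = 3 * -1 = -3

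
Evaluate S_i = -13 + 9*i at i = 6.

S_6 = -13 + 9*6 = -13 + 54 = 41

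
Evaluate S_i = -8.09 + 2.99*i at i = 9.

S_9 = -8.09 + 2.99*9 = -8.09 + 26.91 = 18.82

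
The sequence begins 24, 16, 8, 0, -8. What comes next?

Differences: 16 - 24 = -8
This is an arithmetic sequence with common difference d = -8.
Next term = -8 + -8 = -16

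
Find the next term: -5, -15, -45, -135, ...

Ratios: -15 / -5 = 3.0
This is a geometric sequence with common ratio r = 3.
Next term = -135 * 3 = -405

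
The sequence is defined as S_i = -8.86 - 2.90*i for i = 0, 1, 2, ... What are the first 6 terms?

This is an arithmetic sequence.
i=0: S_0 = -8.86 + -2.9*0 = -8.86
i=1: S_1 = -8.86 + -2.9*1 = -11.76
i=2: S_2 = -8.86 + -2.9*2 = -14.66
i=3: S_3 = -8.86 + -2.9*3 = -17.56
i=4: S_4 = -8.86 + -2.9*4 = -20.46
i=5: S_5 = -8.86 + -2.9*5 = -23.36
The first 6 terms are: [-8.86, -11.76, -14.66, -17.56, -20.46, -23.36]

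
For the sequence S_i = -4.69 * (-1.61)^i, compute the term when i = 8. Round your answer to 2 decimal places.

S_8 = -4.69 * (-1.61)^8 ≈ -4.69 * 45.1447 ≈ -211.73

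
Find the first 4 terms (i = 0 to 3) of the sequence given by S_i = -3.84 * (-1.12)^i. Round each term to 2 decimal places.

This is a geometric sequence.
i=0: S_0 = -3.84 * (-1.12)^0 = -3.84
i=1: S_1 = -3.84 * (-1.12)^1 ≈ 4.3
i=2: S_2 = -3.84 * (-1.12)^2 ≈ -4.82
i=3: S_3 = -3.84 * (-1.12)^3 ≈ 5.39
The first 4 terms are: [-3.84, 4.3, -4.82, 5.39]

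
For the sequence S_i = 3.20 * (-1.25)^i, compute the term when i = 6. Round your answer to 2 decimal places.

S_6 = 3.2 * (-1.25)^6 ≈ 3.2 * 3.8147 ≈ 12.21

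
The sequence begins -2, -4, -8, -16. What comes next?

Ratios: -4 / -2 = 2.0
This is a geometric sequence with common ratio r = 2.
Next term = -16 * 2 = -32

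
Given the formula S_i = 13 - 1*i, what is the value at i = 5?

S_5 = 13 + -1*5 = 13 + -5 = 8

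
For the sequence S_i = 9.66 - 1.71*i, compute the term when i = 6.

S_6 = 9.66 + -1.71*6 = 9.66 + -10.26 = -0.6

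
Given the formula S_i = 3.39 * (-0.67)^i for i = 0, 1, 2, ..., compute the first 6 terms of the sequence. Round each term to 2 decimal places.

This is a geometric sequence.
i=0: S_0 = 3.39 * (-0.67)^0 = 3.39
i=1: S_1 = 3.39 * (-0.67)^1 ≈ -2.27
i=2: S_2 = 3.39 * (-0.67)^2 ≈ 1.52
i=3: S_3 = 3.39 * (-0.67)^3 ≈ -1.02
i=4: S_4 = 3.39 * (-0.67)^4 ≈ 0.68
i=5: S_5 = 3.39 * (-0.67)^5 ≈ -0.46
The first 6 terms are: [3.39, -2.27, 1.52, -1.02, 0.68, -0.46]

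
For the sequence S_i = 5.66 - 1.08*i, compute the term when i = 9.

S_9 = 5.66 + -1.08*9 = 5.66 + -9.72 = -4.06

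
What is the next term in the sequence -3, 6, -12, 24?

Ratios: 6 / -3 = -2.0
This is a geometric sequence with common ratio r = -2.
Next term = 24 * -2 = -48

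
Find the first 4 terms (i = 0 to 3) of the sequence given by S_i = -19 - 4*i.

This is an arithmetic sequence.
i=0: S_0 = -19 + -4*0 = -19
i=1: S_1 = -19 + -4*1 = -23
i=2: S_2 = -19 + -4*2 = -27
i=3: S_3 = -19 + -4*3 = -31
The first 4 terms are: [-19, -23, -27, -31]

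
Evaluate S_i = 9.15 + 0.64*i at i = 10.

S_10 = 9.15 + 0.64*10 = 9.15 + 6.4 = 15.55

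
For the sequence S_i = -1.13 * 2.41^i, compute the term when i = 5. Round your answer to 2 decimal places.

S_5 = -1.13 * 2.41^5 ≈ -1.13 * 81.299 ≈ -91.87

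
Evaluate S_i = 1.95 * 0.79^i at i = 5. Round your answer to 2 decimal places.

S_5 = 1.95 * 0.79^5 ≈ 1.95 * 0.3077 ≈ 0.6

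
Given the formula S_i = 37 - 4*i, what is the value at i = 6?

S_6 = 37 + -4*6 = 37 + -24 = 13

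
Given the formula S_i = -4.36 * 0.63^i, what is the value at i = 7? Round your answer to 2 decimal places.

S_7 = -4.36 * 0.63^7 ≈ -4.36 * 0.0394 ≈ -0.17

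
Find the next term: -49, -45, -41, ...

Differences: -45 - -49 = 4
This is an arithmetic sequence with common difference d = 4.
Next term = -41 + 4 = -37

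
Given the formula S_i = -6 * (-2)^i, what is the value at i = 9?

S_9 = -6 * (-2)^9 = -6 * -512 = 3072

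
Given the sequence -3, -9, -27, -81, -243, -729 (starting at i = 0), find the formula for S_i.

Check ratios: -9 / -3 = 3.0
Common ratio r = 3.
First term a = -3.
Formula: S_i = -3 * 3^i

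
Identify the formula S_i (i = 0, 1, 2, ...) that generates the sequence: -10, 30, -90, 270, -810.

Check ratios: 30 / -10 = -3.0
Common ratio r = -3.
First term a = -10.
Formula: S_i = -10 * (-3)^i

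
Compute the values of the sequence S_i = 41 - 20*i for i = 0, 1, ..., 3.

This is an arithmetic sequence.
i=0: S_0 = 41 + -20*0 = 41
i=1: S_1 = 41 + -20*1 = 21
i=2: S_2 = 41 + -20*2 = 1
i=3: S_3 = 41 + -20*3 = -19
The first 4 terms are: [41, 21, 1, -19]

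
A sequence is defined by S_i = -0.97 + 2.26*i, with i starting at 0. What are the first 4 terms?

This is an arithmetic sequence.
i=0: S_0 = -0.97 + 2.26*0 = -0.97
i=1: S_1 = -0.97 + 2.26*1 = 1.29
i=2: S_2 = -0.97 + 2.26*2 = 3.55
i=3: S_3 = -0.97 + 2.26*3 = 5.81
The first 4 terms are: [-0.97, 1.29, 3.55, 5.81]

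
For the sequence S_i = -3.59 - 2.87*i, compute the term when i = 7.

S_7 = -3.59 + -2.87*7 = -3.59 + -20.09 = -23.68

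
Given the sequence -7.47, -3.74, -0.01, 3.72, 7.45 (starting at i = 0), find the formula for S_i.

Check differences: -3.74 - -7.47 = 3.73
-0.01 - -3.74 = 3.73
Common difference d = 3.73.
First term a = -7.47.
Formula: S_i = -7.47 + 3.73*i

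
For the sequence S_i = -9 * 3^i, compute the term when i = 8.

S_8 = -9 * 3^8 = -9 * 6561 = -59049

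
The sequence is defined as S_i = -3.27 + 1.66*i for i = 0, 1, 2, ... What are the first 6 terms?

This is an arithmetic sequence.
i=0: S_0 = -3.27 + 1.66*0 = -3.27
i=1: S_1 = -3.27 + 1.66*1 = -1.61
i=2: S_2 = -3.27 + 1.66*2 = 0.05
i=3: S_3 = -3.27 + 1.66*3 = 1.71
i=4: S_4 = -3.27 + 1.66*4 = 3.37
i=5: S_5 = -3.27 + 1.66*5 = 5.03
The first 6 terms are: [-3.27, -1.61, 0.05, 1.71, 3.37, 5.03]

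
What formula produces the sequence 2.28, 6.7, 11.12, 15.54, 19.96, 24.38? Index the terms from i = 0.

Check differences: 6.7 - 2.28 = 4.42
11.12 - 6.7 = 4.42
Common difference d = 4.42.
First term a = 2.28.
Formula: S_i = 2.28 + 4.42*i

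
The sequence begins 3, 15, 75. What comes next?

Ratios: 15 / 3 = 5.0
This is a geometric sequence with common ratio r = 5.
Next term = 75 * 5 = 375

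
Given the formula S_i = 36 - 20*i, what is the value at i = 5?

S_5 = 36 + -20*5 = 36 + -100 = -64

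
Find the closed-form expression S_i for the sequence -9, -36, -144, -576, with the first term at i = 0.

Check ratios: -36 / -9 = 4.0
Common ratio r = 4.
First term a = -9.
Formula: S_i = -9 * 4^i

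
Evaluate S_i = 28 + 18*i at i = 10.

S_10 = 28 + 18*10 = 28 + 180 = 208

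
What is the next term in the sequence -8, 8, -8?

Ratios: 8 / -8 = -1.0
This is a geometric sequence with common ratio r = -1.
Next term = -8 * -1 = 8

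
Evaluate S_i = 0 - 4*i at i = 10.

S_10 = 0 + -4*10 = 0 + -40 = -40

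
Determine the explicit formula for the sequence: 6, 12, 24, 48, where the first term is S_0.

Check ratios: 12 / 6 = 2.0
Common ratio r = 2.
First term a = 6.
Formula: S_i = 6 * 2^i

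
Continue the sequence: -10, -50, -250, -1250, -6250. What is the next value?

Ratios: -50 / -10 = 5.0
This is a geometric sequence with common ratio r = 5.
Next term = -6250 * 5 = -31250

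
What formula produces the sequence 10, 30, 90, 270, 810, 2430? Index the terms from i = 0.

Check ratios: 30 / 10 = 3.0
Common ratio r = 3.
First term a = 10.
Formula: S_i = 10 * 3^i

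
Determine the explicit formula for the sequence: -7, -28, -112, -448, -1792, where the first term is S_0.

Check ratios: -28 / -7 = 4.0
Common ratio r = 4.
First term a = -7.
Formula: S_i = -7 * 4^i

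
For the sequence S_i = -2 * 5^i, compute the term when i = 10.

S_10 = -2 * 5^10 = -2 * 9765625 = -19531250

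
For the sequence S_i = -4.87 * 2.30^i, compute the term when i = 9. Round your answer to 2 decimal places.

S_9 = -4.87 * 2.3^9 ≈ -4.87 * 1801.1527 ≈ -8771.61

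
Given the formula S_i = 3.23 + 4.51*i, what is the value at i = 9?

S_9 = 3.23 + 4.51*9 = 3.23 + 40.59 = 43.82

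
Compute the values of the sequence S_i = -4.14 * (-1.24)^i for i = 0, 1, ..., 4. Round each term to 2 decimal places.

This is a geometric sequence.
i=0: S_0 = -4.14 * (-1.24)^0 = -4.14
i=1: S_1 = -4.14 * (-1.24)^1 ≈ 5.13
i=2: S_2 = -4.14 * (-1.24)^2 ≈ -6.37
i=3: S_3 = -4.14 * (-1.24)^3 ≈ 7.89
i=4: S_4 = -4.14 * (-1.24)^4 ≈ -9.79
The first 5 terms are: [-4.14, 5.13, -6.37, 7.89, -9.79]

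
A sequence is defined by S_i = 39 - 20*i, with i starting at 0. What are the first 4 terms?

This is an arithmetic sequence.
i=0: S_0 = 39 + -20*0 = 39
i=1: S_1 = 39 + -20*1 = 19
i=2: S_2 = 39 + -20*2 = -1
i=3: S_3 = 39 + -20*3 = -21
The first 4 terms are: [39, 19, -1, -21]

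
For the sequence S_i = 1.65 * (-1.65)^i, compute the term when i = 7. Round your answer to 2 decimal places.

S_7 = 1.65 * (-1.65)^7 ≈ 1.65 * -33.2957 ≈ -54.94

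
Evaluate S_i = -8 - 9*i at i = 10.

S_10 = -8 + -9*10 = -8 + -90 = -98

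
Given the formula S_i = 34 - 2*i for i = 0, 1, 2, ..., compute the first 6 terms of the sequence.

This is an arithmetic sequence.
i=0: S_0 = 34 + -2*0 = 34
i=1: S_1 = 34 + -2*1 = 32
i=2: S_2 = 34 + -2*2 = 30
i=3: S_3 = 34 + -2*3 = 28
i=4: S_4 = 34 + -2*4 = 26
i=5: S_5 = 34 + -2*5 = 24
The first 6 terms are: [34, 32, 30, 28, 26, 24]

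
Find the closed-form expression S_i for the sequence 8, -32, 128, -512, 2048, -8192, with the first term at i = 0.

Check ratios: -32 / 8 = -4.0
Common ratio r = -4.
First term a = 8.
Formula: S_i = 8 * (-4)^i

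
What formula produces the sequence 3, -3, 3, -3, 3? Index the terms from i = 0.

Check ratios: -3 / 3 = -1.0
Common ratio r = -1.
First term a = 3.
Formula: S_i = 3 * (-1)^i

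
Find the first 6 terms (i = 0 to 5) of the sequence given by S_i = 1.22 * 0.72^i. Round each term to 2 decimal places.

This is a geometric sequence.
i=0: S_0 = 1.22 * 0.72^0 = 1.22
i=1: S_1 = 1.22 * 0.72^1 ≈ 0.88
i=2: S_2 = 1.22 * 0.72^2 ≈ 0.63
i=3: S_3 = 1.22 * 0.72^3 ≈ 0.46
i=4: S_4 = 1.22 * 0.72^4 ≈ 0.33
i=5: S_5 = 1.22 * 0.72^5 ≈ 0.24
The first 6 terms are: [1.22, 0.88, 0.63, 0.46, 0.33, 0.24]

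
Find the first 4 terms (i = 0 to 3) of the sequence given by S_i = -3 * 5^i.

This is a geometric sequence.
i=0: S_0 = -3 * 5^0 = -3
i=1: S_1 = -3 * 5^1 = -15
i=2: S_2 = -3 * 5^2 = -75
i=3: S_3 = -3 * 5^3 = -375
The first 4 terms are: [-3, -15, -75, -375]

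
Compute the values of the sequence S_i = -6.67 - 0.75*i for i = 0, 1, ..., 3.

This is an arithmetic sequence.
i=0: S_0 = -6.67 + -0.75*0 = -6.67
i=1: S_1 = -6.67 + -0.75*1 = -7.42
i=2: S_2 = -6.67 + -0.75*2 = -8.17
i=3: S_3 = -6.67 + -0.75*3 = -8.92
The first 4 terms are: [-6.67, -7.42, -8.17, -8.92]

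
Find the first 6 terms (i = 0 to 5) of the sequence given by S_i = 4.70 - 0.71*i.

This is an arithmetic sequence.
i=0: S_0 = 4.7 + -0.71*0 = 4.7
i=1: S_1 = 4.7 + -0.71*1 = 3.99
i=2: S_2 = 4.7 + -0.71*2 = 3.28
i=3: S_3 = 4.7 + -0.71*3 = 2.57
i=4: S_4 = 4.7 + -0.71*4 = 1.86
i=5: S_5 = 4.7 + -0.71*5 = 1.15
The first 6 terms are: [4.7, 3.99, 3.28, 2.57, 1.86, 1.15]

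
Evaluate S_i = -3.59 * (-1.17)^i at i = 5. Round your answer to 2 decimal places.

S_5 = -3.59 * (-1.17)^5 ≈ -3.59 * -2.1924 ≈ 7.87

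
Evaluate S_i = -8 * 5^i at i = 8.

S_8 = -8 * 5^8 = -8 * 390625 = -3125000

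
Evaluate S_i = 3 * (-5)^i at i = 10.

S_10 = 3 * (-5)^10 = 3 * 9765625 = 29296875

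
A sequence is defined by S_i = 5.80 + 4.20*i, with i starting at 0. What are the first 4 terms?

This is an arithmetic sequence.
i=0: S_0 = 5.8 + 4.2*0 = 5.8
i=1: S_1 = 5.8 + 4.2*1 = 10.0
i=2: S_2 = 5.8 + 4.2*2 = 14.2
i=3: S_3 = 5.8 + 4.2*3 = 18.4
The first 4 terms are: [5.8, 10.0, 14.2, 18.4]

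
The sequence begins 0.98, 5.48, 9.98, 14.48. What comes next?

Differences: 5.48 - 0.98 = 4.5
This is an arithmetic sequence with common difference d = 4.5.
Next term = 14.48 + 4.5 = 18.98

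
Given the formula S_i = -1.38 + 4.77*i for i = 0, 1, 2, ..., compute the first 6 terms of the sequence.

This is an arithmetic sequence.
i=0: S_0 = -1.38 + 4.77*0 = -1.38
i=1: S_1 = -1.38 + 4.77*1 = 3.39
i=2: S_2 = -1.38 + 4.77*2 = 8.16
i=3: S_3 = -1.38 + 4.77*3 = 12.93
i=4: S_4 = -1.38 + 4.77*4 = 17.7
i=5: S_5 = -1.38 + 4.77*5 = 22.47
The first 6 terms are: [-1.38, 3.39, 8.16, 12.93, 17.7, 22.47]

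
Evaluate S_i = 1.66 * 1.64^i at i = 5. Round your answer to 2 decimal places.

S_5 = 1.66 * 1.64^5 ≈ 1.66 * 11.8637 ≈ 19.69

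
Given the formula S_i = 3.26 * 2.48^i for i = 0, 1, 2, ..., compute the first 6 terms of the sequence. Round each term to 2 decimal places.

This is a geometric sequence.
i=0: S_0 = 3.26 * 2.48^0 = 3.26
i=1: S_1 = 3.26 * 2.48^1 ≈ 8.08
i=2: S_2 = 3.26 * 2.48^2 ≈ 20.05
i=3: S_3 = 3.26 * 2.48^3 ≈ 49.72
i=4: S_4 = 3.26 * 2.48^4 ≈ 123.32
i=5: S_5 = 3.26 * 2.48^5 ≈ 305.83
The first 6 terms are: [3.26, 8.08, 20.05, 49.72, 123.32, 305.83]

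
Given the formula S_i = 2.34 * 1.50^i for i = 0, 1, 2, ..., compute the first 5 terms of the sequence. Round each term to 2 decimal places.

This is a geometric sequence.
i=0: S_0 = 2.34 * 1.5^0 = 2.34
i=1: S_1 = 2.34 * 1.5^1 = 3.51
i=2: S_2 = 2.34 * 1.5^2 ≈ 5.27
i=3: S_3 = 2.34 * 1.5^3 ≈ 7.9
i=4: S_4 = 2.34 * 1.5^4 ≈ 11.85
The first 5 terms are: [2.34, 3.51, 5.27, 7.9, 11.85]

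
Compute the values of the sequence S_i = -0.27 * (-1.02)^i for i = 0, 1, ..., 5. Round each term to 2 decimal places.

This is a geometric sequence.
i=0: S_0 = -0.27 * (-1.02)^0 = -0.27
i=1: S_1 = -0.27 * (-1.02)^1 ≈ 0.28
i=2: S_2 = -0.27 * (-1.02)^2 ≈ -0.28
i=3: S_3 = -0.27 * (-1.02)^3 ≈ 0.29
i=4: S_4 = -0.27 * (-1.02)^4 ≈ -0.29
i=5: S_5 = -0.27 * (-1.02)^5 ≈ 0.3
The first 6 terms are: [-0.27, 0.28, -0.28, 0.29, -0.29, 0.3]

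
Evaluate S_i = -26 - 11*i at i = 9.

S_9 = -26 + -11*9 = -26 + -99 = -125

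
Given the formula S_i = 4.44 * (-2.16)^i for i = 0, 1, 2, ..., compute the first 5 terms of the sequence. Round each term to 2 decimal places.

This is a geometric sequence.
i=0: S_0 = 4.44 * (-2.16)^0 = 4.44
i=1: S_1 = 4.44 * (-2.16)^1 ≈ -9.59
i=2: S_2 = 4.44 * (-2.16)^2 ≈ 20.72
i=3: S_3 = 4.44 * (-2.16)^3 ≈ -44.74
i=4: S_4 = 4.44 * (-2.16)^4 ≈ 96.65
The first 5 terms are: [4.44, -9.59, 20.72, -44.74, 96.65]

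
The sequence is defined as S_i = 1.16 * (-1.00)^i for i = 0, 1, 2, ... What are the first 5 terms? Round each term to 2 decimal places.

This is a geometric sequence.
i=0: S_0 = 1.16 * (-1.0)^0 = 1.16
i=1: S_1 = 1.16 * (-1.0)^1 = -1.16
i=2: S_2 = 1.16 * (-1.0)^2 = 1.16
i=3: S_3 = 1.16 * (-1.0)^3 = -1.16
i=4: S_4 = 1.16 * (-1.0)^4 = 1.16
The first 5 terms are: [1.16, -1.16, 1.16, -1.16, 1.16]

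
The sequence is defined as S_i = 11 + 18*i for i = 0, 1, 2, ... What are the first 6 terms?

This is an arithmetic sequence.
i=0: S_0 = 11 + 18*0 = 11
i=1: S_1 = 11 + 18*1 = 29
i=2: S_2 = 11 + 18*2 = 47
i=3: S_3 = 11 + 18*3 = 65
i=4: S_4 = 11 + 18*4 = 83
i=5: S_5 = 11 + 18*5 = 101
The first 6 terms are: [11, 29, 47, 65, 83, 101]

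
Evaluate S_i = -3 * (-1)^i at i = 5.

S_5 = -3 * (-1)^5 = -3 * -1 = 3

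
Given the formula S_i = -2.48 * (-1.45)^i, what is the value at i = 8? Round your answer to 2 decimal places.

S_8 = -2.48 * (-1.45)^8 ≈ -2.48 * 19.5409 ≈ -48.46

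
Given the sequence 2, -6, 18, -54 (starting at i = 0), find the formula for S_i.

Check ratios: -6 / 2 = -3.0
Common ratio r = -3.
First term a = 2.
Formula: S_i = 2 * (-3)^i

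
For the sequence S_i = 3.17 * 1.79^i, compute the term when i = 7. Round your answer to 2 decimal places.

S_7 = 3.17 * 1.79^7 ≈ 3.17 * 58.8805 ≈ 186.65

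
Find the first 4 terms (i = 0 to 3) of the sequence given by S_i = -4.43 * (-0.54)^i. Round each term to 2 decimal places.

This is a geometric sequence.
i=0: S_0 = -4.43 * (-0.54)^0 = -4.43
i=1: S_1 = -4.43 * (-0.54)^1 ≈ 2.39
i=2: S_2 = -4.43 * (-0.54)^2 ≈ -1.29
i=3: S_3 = -4.43 * (-0.54)^3 ≈ 0.7
The first 4 terms are: [-4.43, 2.39, -1.29, 0.7]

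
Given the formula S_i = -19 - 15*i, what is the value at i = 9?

S_9 = -19 + -15*9 = -19 + -135 = -154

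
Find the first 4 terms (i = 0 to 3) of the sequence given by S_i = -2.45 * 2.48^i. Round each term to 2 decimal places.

This is a geometric sequence.
i=0: S_0 = -2.45 * 2.48^0 = -2.45
i=1: S_1 = -2.45 * 2.48^1 ≈ -6.08
i=2: S_2 = -2.45 * 2.48^2 ≈ -15.07
i=3: S_3 = -2.45 * 2.48^3 ≈ -37.37
The first 4 terms are: [-2.45, -6.08, -15.07, -37.37]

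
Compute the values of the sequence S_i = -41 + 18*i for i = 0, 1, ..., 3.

This is an arithmetic sequence.
i=0: S_0 = -41 + 18*0 = -41
i=1: S_1 = -41 + 18*1 = -23
i=2: S_2 = -41 + 18*2 = -5
i=3: S_3 = -41 + 18*3 = 13
The first 4 terms are: [-41, -23, -5, 13]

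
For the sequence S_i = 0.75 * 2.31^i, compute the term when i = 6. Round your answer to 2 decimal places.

S_6 = 0.75 * 2.31^6 ≈ 0.75 * 151.9399 ≈ 113.95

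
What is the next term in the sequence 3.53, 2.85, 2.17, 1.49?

Differences: 2.85 - 3.53 = -0.68
This is an arithmetic sequence with common difference d = -0.68.
Next term = 1.49 + -0.68 = 0.81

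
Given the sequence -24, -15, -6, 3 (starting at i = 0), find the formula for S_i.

Check differences: -15 - -24 = 9
-6 - -15 = 9
Common difference d = 9.
First term a = -24.
Formula: S_i = -24 + 9*i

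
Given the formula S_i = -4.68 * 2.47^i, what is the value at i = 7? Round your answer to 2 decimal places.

S_7 = -4.68 * 2.47^7 ≈ -4.68 * 560.8913 ≈ -2624.97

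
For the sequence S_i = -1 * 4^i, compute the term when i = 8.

S_8 = -1 * 4^8 = -1 * 65536 = -65536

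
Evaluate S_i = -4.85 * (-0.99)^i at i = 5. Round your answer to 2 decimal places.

S_5 = -4.85 * (-0.99)^5 ≈ -4.85 * -0.951 ≈ 4.61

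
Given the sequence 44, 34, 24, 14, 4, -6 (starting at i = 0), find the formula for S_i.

Check differences: 34 - 44 = -10
24 - 34 = -10
Common difference d = -10.
First term a = 44.
Formula: S_i = 44 - 10*i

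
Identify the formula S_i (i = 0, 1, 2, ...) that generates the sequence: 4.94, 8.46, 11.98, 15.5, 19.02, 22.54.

Check differences: 8.46 - 4.94 = 3.52
11.98 - 8.46 = 3.52
Common difference d = 3.52.
First term a = 4.94.
Formula: S_i = 4.94 + 3.52*i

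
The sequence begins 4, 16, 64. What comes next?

Ratios: 16 / 4 = 4.0
This is a geometric sequence with common ratio r = 4.
Next term = 64 * 4 = 256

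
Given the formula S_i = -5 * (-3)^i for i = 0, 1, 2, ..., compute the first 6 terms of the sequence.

This is a geometric sequence.
i=0: S_0 = -5 * (-3)^0 = -5
i=1: S_1 = -5 * (-3)^1 = 15
i=2: S_2 = -5 * (-3)^2 = -45
i=3: S_3 = -5 * (-3)^3 = 135
i=4: S_4 = -5 * (-3)^4 = -405
i=5: S_5 = -5 * (-3)^5 = 1215
The first 6 terms are: [-5, 15, -45, 135, -405, 1215]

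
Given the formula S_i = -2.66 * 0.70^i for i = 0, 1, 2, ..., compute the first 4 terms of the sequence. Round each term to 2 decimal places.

This is a geometric sequence.
i=0: S_0 = -2.66 * 0.7^0 = -2.66
i=1: S_1 = -2.66 * 0.7^1 ≈ -1.86
i=2: S_2 = -2.66 * 0.7^2 ≈ -1.3
i=3: S_3 = -2.66 * 0.7^3 ≈ -0.91
The first 4 terms are: [-2.66, -1.86, -1.3, -0.91]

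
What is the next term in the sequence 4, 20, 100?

Ratios: 20 / 4 = 5.0
This is a geometric sequence with common ratio r = 5.
Next term = 100 * 5 = 500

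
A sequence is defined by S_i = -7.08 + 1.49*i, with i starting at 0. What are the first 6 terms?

This is an arithmetic sequence.
i=0: S_0 = -7.08 + 1.49*0 = -7.08
i=1: S_1 = -7.08 + 1.49*1 = -5.59
i=2: S_2 = -7.08 + 1.49*2 = -4.1
i=3: S_3 = -7.08 + 1.49*3 = -2.61
i=4: S_4 = -7.08 + 1.49*4 = -1.12
i=5: S_5 = -7.08 + 1.49*5 = 0.37
The first 6 terms are: [-7.08, -5.59, -4.1, -2.61, -1.12, 0.37]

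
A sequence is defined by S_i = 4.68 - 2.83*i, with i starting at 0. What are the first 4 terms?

This is an arithmetic sequence.
i=0: S_0 = 4.68 + -2.83*0 = 4.68
i=1: S_1 = 4.68 + -2.83*1 = 1.85
i=2: S_2 = 4.68 + -2.83*2 = -0.98
i=3: S_3 = 4.68 + -2.83*3 = -3.81
The first 4 terms are: [4.68, 1.85, -0.98, -3.81]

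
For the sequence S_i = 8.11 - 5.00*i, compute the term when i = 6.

S_6 = 8.11 + -5.0*6 = 8.11 + -30.0 = -21.89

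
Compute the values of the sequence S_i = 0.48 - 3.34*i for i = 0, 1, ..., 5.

This is an arithmetic sequence.
i=0: S_0 = 0.48 + -3.34*0 = 0.48
i=1: S_1 = 0.48 + -3.34*1 = -2.86
i=2: S_2 = 0.48 + -3.34*2 = -6.2
i=3: S_3 = 0.48 + -3.34*3 = -9.54
i=4: S_4 = 0.48 + -3.34*4 = -12.88
i=5: S_5 = 0.48 + -3.34*5 = -16.22
The first 6 terms are: [0.48, -2.86, -6.2, -9.54, -12.88, -16.22]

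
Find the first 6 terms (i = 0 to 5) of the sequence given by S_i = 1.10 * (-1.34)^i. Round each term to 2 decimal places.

This is a geometric sequence.
i=0: S_0 = 1.1 * (-1.34)^0 = 1.1
i=1: S_1 = 1.1 * (-1.34)^1 ≈ -1.47
i=2: S_2 = 1.1 * (-1.34)^2 ≈ 1.98
i=3: S_3 = 1.1 * (-1.34)^3 ≈ -2.65
i=4: S_4 = 1.1 * (-1.34)^4 ≈ 3.55
i=5: S_5 = 1.1 * (-1.34)^5 ≈ -4.75
The first 6 terms are: [1.1, -1.47, 1.98, -2.65, 3.55, -4.75]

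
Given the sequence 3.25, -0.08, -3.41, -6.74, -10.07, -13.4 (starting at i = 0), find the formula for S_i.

Check differences: -0.08 - 3.25 = -3.33
-3.41 - -0.08 = -3.33
Common difference d = -3.33.
First term a = 3.25.
Formula: S_i = 3.25 - 3.33*i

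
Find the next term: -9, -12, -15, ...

Differences: -12 - -9 = -3
This is an arithmetic sequence with common difference d = -3.
Next term = -15 + -3 = -18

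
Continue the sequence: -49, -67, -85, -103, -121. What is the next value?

Differences: -67 - -49 = -18
This is an arithmetic sequence with common difference d = -18.
Next term = -121 + -18 = -139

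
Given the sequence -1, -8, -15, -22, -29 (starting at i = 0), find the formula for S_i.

Check differences: -8 - -1 = -7
-15 - -8 = -7
Common difference d = -7.
First term a = -1.
Formula: S_i = -1 - 7*i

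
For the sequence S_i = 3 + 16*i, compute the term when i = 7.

S_7 = 3 + 16*7 = 3 + 112 = 115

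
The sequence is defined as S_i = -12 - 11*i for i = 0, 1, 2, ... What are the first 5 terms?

This is an arithmetic sequence.
i=0: S_0 = -12 + -11*0 = -12
i=1: S_1 = -12 + -11*1 = -23
i=2: S_2 = -12 + -11*2 = -34
i=3: S_3 = -12 + -11*3 = -45
i=4: S_4 = -12 + -11*4 = -56
The first 5 terms are: [-12, -23, -34, -45, -56]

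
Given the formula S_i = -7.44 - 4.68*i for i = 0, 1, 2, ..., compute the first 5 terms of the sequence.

This is an arithmetic sequence.
i=0: S_0 = -7.44 + -4.68*0 = -7.44
i=1: S_1 = -7.44 + -4.68*1 = -12.12
i=2: S_2 = -7.44 + -4.68*2 = -16.8
i=3: S_3 = -7.44 + -4.68*3 = -21.48
i=4: S_4 = -7.44 + -4.68*4 = -26.16
The first 5 terms are: [-7.44, -12.12, -16.8, -21.48, -26.16]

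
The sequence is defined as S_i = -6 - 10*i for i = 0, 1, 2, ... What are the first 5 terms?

This is an arithmetic sequence.
i=0: S_0 = -6 + -10*0 = -6
i=1: S_1 = -6 + -10*1 = -16
i=2: S_2 = -6 + -10*2 = -26
i=3: S_3 = -6 + -10*3 = -36
i=4: S_4 = -6 + -10*4 = -46
The first 5 terms are: [-6, -16, -26, -36, -46]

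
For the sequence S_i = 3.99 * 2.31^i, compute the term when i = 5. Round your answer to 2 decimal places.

S_5 = 3.99 * 2.31^5 ≈ 3.99 * 65.7749 ≈ 262.44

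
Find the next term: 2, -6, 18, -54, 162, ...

Ratios: -6 / 2 = -3.0
This is a geometric sequence with common ratio r = -3.
Next term = 162 * -3 = -486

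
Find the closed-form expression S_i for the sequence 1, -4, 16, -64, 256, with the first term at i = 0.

Check ratios: -4 / 1 = -4.0
Common ratio r = -4.
First term a = 1.
Formula: S_i = 1 * (-4)^i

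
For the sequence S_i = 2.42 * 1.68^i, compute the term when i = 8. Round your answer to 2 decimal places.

S_8 = 2.42 * 1.68^8 ≈ 2.42 * 63.4562 ≈ 153.56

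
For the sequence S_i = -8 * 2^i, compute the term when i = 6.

S_6 = -8 * 2^6 = -8 * 64 = -512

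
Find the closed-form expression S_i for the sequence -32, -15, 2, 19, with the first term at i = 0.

Check differences: -15 - -32 = 17
2 - -15 = 17
Common difference d = 17.
First term a = -32.
Formula: S_i = -32 + 17*i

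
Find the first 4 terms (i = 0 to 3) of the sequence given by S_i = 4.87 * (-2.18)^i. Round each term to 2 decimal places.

This is a geometric sequence.
i=0: S_0 = 4.87 * (-2.18)^0 = 4.87
i=1: S_1 = 4.87 * (-2.18)^1 ≈ -10.62
i=2: S_2 = 4.87 * (-2.18)^2 ≈ 23.14
i=3: S_3 = 4.87 * (-2.18)^3 ≈ -50.45
The first 4 terms are: [4.87, -10.62, 23.14, -50.45]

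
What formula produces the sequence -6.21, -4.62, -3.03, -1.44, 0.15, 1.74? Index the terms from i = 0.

Check differences: -4.62 - -6.21 = 1.59
-3.03 - -4.62 = 1.59
Common difference d = 1.59.
First term a = -6.21.
Formula: S_i = -6.21 + 1.59*i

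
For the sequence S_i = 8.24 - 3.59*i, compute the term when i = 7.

S_7 = 8.24 + -3.59*7 = 8.24 + -25.13 = -16.89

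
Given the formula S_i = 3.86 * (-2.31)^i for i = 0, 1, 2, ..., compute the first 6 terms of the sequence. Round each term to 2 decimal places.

This is a geometric sequence.
i=0: S_0 = 3.86 * (-2.31)^0 = 3.86
i=1: S_1 = 3.86 * (-2.31)^1 ≈ -8.92
i=2: S_2 = 3.86 * (-2.31)^2 ≈ 20.6
i=3: S_3 = 3.86 * (-2.31)^3 ≈ -47.58
i=4: S_4 = 3.86 * (-2.31)^4 ≈ 109.91
i=5: S_5 = 3.86 * (-2.31)^5 ≈ -253.89
The first 6 terms are: [3.86, -8.92, 20.6, -47.58, 109.91, -253.89]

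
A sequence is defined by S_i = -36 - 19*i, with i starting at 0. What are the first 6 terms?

This is an arithmetic sequence.
i=0: S_0 = -36 + -19*0 = -36
i=1: S_1 = -36 + -19*1 = -55
i=2: S_2 = -36 + -19*2 = -74
i=3: S_3 = -36 + -19*3 = -93
i=4: S_4 = -36 + -19*4 = -112
i=5: S_5 = -36 + -19*5 = -131
The first 6 terms are: [-36, -55, -74, -93, -112, -131]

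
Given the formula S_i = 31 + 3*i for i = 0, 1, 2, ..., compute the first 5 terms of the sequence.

This is an arithmetic sequence.
i=0: S_0 = 31 + 3*0 = 31
i=1: S_1 = 31 + 3*1 = 34
i=2: S_2 = 31 + 3*2 = 37
i=3: S_3 = 31 + 3*3 = 40
i=4: S_4 = 31 + 3*4 = 43
The first 5 terms are: [31, 34, 37, 40, 43]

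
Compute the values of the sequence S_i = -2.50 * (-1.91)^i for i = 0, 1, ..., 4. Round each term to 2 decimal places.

This is a geometric sequence.
i=0: S_0 = -2.5 * (-1.91)^0 = -2.5
i=1: S_1 = -2.5 * (-1.91)^1 ≈ 4.78
i=2: S_2 = -2.5 * (-1.91)^2 ≈ -9.12
i=3: S_3 = -2.5 * (-1.91)^3 ≈ 17.42
i=4: S_4 = -2.5 * (-1.91)^4 ≈ -33.27
The first 5 terms are: [-2.5, 4.78, -9.12, 17.42, -33.27]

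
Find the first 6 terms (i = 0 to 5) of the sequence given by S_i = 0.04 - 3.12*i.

This is an arithmetic sequence.
i=0: S_0 = 0.04 + -3.12*0 = 0.04
i=1: S_1 = 0.04 + -3.12*1 = -3.08
i=2: S_2 = 0.04 + -3.12*2 = -6.2
i=3: S_3 = 0.04 + -3.12*3 = -9.32
i=4: S_4 = 0.04 + -3.12*4 = -12.44
i=5: S_5 = 0.04 + -3.12*5 = -15.56
The first 6 terms are: [0.04, -3.08, -6.2, -9.32, -12.44, -15.56]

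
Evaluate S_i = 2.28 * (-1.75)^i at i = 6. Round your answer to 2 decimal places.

S_6 = 2.28 * (-1.75)^6 ≈ 2.28 * 28.7229 ≈ 65.49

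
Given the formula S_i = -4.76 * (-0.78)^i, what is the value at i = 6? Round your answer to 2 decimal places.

S_6 = -4.76 * (-0.78)^6 ≈ -4.76 * 0.2252 ≈ -1.07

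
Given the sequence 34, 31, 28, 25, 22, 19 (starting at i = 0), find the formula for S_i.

Check differences: 31 - 34 = -3
28 - 31 = -3
Common difference d = -3.
First term a = 34.
Formula: S_i = 34 - 3*i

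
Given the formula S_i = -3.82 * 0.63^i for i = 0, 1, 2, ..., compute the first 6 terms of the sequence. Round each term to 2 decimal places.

This is a geometric sequence.
i=0: S_0 = -3.82 * 0.63^0 = -3.82
i=1: S_1 = -3.82 * 0.63^1 ≈ -2.41
i=2: S_2 = -3.82 * 0.63^2 ≈ -1.52
i=3: S_3 = -3.82 * 0.63^3 ≈ -0.96
i=4: S_4 = -3.82 * 0.63^4 ≈ -0.6
i=5: S_5 = -3.82 * 0.63^5 ≈ -0.38
The first 6 terms are: [-3.82, -2.41, -1.52, -0.96, -0.6, -0.38]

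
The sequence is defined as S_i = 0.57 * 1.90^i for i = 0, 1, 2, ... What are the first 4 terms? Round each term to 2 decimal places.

This is a geometric sequence.
i=0: S_0 = 0.57 * 1.9^0 = 0.57
i=1: S_1 = 0.57 * 1.9^1 ≈ 1.08
i=2: S_2 = 0.57 * 1.9^2 ≈ 2.06
i=3: S_3 = 0.57 * 1.9^3 ≈ 3.91
The first 4 terms are: [0.57, 1.08, 2.06, 3.91]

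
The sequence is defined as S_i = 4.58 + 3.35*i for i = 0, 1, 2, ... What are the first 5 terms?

This is an arithmetic sequence.
i=0: S_0 = 4.58 + 3.35*0 = 4.58
i=1: S_1 = 4.58 + 3.35*1 = 7.93
i=2: S_2 = 4.58 + 3.35*2 = 11.28
i=3: S_3 = 4.58 + 3.35*3 = 14.63
i=4: S_4 = 4.58 + 3.35*4 = 17.98
The first 5 terms are: [4.58, 7.93, 11.28, 14.63, 17.98]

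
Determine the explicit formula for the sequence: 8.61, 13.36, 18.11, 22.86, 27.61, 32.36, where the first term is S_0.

Check differences: 13.36 - 8.61 = 4.75
18.11 - 13.36 = 4.75
Common difference d = 4.75.
First term a = 8.61.
Formula: S_i = 8.61 + 4.75*i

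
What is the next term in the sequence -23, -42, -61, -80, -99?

Differences: -42 - -23 = -19
This is an arithmetic sequence with common difference d = -19.
Next term = -99 + -19 = -118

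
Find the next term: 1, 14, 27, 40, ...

Differences: 14 - 1 = 13
This is an arithmetic sequence with common difference d = 13.
Next term = 40 + 13 = 53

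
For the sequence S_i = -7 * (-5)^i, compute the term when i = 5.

S_5 = -7 * (-5)^5 = -7 * -3125 = 21875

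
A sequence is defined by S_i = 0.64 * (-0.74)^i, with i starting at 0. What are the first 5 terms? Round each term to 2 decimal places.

This is a geometric sequence.
i=0: S_0 = 0.64 * (-0.74)^0 = 0.64
i=1: S_1 = 0.64 * (-0.74)^1 ≈ -0.47
i=2: S_2 = 0.64 * (-0.74)^2 ≈ 0.35
i=3: S_3 = 0.64 * (-0.74)^3 ≈ -0.26
i=4: S_4 = 0.64 * (-0.74)^4 ≈ 0.19
The first 5 terms are: [0.64, -0.47, 0.35, -0.26, 0.19]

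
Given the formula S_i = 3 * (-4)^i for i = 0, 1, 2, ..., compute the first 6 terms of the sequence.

This is a geometric sequence.
i=0: S_0 = 3 * (-4)^0 = 3
i=1: S_1 = 3 * (-4)^1 = -12
i=2: S_2 = 3 * (-4)^2 = 48
i=3: S_3 = 3 * (-4)^3 = -192
i=4: S_4 = 3 * (-4)^4 = 768
i=5: S_5 = 3 * (-4)^5 = -3072
The first 6 terms are: [3, -12, 48, -192, 768, -3072]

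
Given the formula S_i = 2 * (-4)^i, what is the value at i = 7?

S_7 = 2 * (-4)^7 = 2 * -16384 = -32768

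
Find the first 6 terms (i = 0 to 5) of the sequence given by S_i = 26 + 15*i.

This is an arithmetic sequence.
i=0: S_0 = 26 + 15*0 = 26
i=1: S_1 = 26 + 15*1 = 41
i=2: S_2 = 26 + 15*2 = 56
i=3: S_3 = 26 + 15*3 = 71
i=4: S_4 = 26 + 15*4 = 86
i=5: S_5 = 26 + 15*5 = 101
The first 6 terms are: [26, 41, 56, 71, 86, 101]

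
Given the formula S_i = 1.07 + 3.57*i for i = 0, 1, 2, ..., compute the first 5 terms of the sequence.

This is an arithmetic sequence.
i=0: S_0 = 1.07 + 3.57*0 = 1.07
i=1: S_1 = 1.07 + 3.57*1 = 4.64
i=2: S_2 = 1.07 + 3.57*2 = 8.21
i=3: S_3 = 1.07 + 3.57*3 = 11.78
i=4: S_4 = 1.07 + 3.57*4 = 15.35
The first 5 terms are: [1.07, 4.64, 8.21, 11.78, 15.35]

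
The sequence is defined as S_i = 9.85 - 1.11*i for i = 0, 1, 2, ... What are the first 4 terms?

This is an arithmetic sequence.
i=0: S_0 = 9.85 + -1.11*0 = 9.85
i=1: S_1 = 9.85 + -1.11*1 = 8.74
i=2: S_2 = 9.85 + -1.11*2 = 7.63
i=3: S_3 = 9.85 + -1.11*3 = 6.52
The first 4 terms are: [9.85, 8.74, 7.63, 6.52]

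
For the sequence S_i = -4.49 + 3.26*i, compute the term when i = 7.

S_7 = -4.49 + 3.26*7 = -4.49 + 22.82 = 18.33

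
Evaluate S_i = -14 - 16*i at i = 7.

S_7 = -14 + -16*7 = -14 + -112 = -126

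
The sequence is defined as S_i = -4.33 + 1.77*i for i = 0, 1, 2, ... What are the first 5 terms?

This is an arithmetic sequence.
i=0: S_0 = -4.33 + 1.77*0 = -4.33
i=1: S_1 = -4.33 + 1.77*1 = -2.56
i=2: S_2 = -4.33 + 1.77*2 = -0.79
i=3: S_3 = -4.33 + 1.77*3 = 0.98
i=4: S_4 = -4.33 + 1.77*4 = 2.75
The first 5 terms are: [-4.33, -2.56, -0.79, 0.98, 2.75]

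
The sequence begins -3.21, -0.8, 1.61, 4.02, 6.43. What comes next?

Differences: -0.8 - -3.21 = 2.41
This is an arithmetic sequence with common difference d = 2.41.
Next term = 6.43 + 2.41 = 8.84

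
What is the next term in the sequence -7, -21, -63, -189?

Ratios: -21 / -7 = 3.0
This is a geometric sequence with common ratio r = 3.
Next term = -189 * 3 = -567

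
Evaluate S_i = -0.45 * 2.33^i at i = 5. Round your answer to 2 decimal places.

S_5 = -0.45 * 2.33^5 ≈ -0.45 * 68.672 ≈ -30.9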